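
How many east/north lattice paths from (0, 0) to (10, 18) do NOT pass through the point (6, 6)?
Number of paths = 11441430

Total paths from (0, 0) to (10, 18): C(28, 10) = 13123110. Paths through (6, 6): (paths (0, 0) → (6, 6)) × (paths (6, 6) → (10, 18)) = C(12, 6) · C(16, 4) = 924 · 1820 = 1681680. Avoidance count = 13123110 − 1681680 = 11441430.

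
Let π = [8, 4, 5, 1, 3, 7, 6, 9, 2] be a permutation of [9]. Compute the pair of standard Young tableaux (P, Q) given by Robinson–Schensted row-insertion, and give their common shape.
P = [1, 2, 6, 9] / [3, 5, 7] / [4] / [8];  Q = [1, 3, 6, 8] / [2, 5, 7] / [4] / [9];  common shape = (4, 3, 1, 1)

Row-insert the values π_1, π_2, … into P one at a time, bumping the leftmost entry strictly greater than the inserted value down to the next row. The recording tableau Q records, in position (i, j), the step at which that cell was added to P.
  Insert 8 (step 1): P = [8];  Q = [1]
  Insert 4 (step 2): P = [4] / [8];  Q = [1] / [2]
  Insert 5 (step 3): P = [4, 5] / [8];  Q = [1, 3] / [2]
  Insert 1 (step 4): P = [1, 5] / [4] / [8];  Q = [1, 3] / [2] / [4]
  Insert 3 (step 5): P = [1, 3] / [4, 5] / [8];  Q = [1, 3] / [2, 5] / [4]
  Insert 7 (step 6): P = [1, 3, 7] / [4, 5] / [8];  Q = [1, 3, 6] / [2, 5] / [4]
  Insert 6 (step 7): P = [1, 3, 6] / [4, 5, 7] / [8];  Q = [1, 3, 6] / [2, 5, 7] / [4]
  Insert 9 (step 8): P = [1, 3, 6, 9] / [4, 5, 7] / [8];  Q = [1, 3, 6, 8] / [2, 5, 7] / [4]
  Insert 2 (step 9): P = [1, 2, 6, 9] / [3, 5, 7] / [4] / [8];  Q = [1, 3, 6, 8] / [2, 5, 7] / [4] / [9]
Final shape: (4, 3, 1, 1).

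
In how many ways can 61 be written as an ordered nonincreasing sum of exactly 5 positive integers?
p(61, 5 parts) = 5608

Partitions of n into exactly k parts are in bijection with partitions of n − k into at most k parts (subtract 1 from each part). So p(61, exactly 5) = p(56, parts ≤ 5). Computing via the recurrence p(m, j) = p(m, j−1) + p(m−j, j) gives 5608.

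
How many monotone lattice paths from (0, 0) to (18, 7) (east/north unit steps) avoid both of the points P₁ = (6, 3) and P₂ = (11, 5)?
Number of paths = 234076

Inclusion–exclusion. Total paths: C(25, 18) = 480700. Through P₁: C(9, 6)·C(16, 12) = 152880. Through P₂: C(16, 11)·C(9, 7) = 157248. Since P₁ is strictly southwest of P₂, a monotone path through both must visit P₁ then P₂; paths through both = C(9, 6)·C(7, 5)·C(9, 7) = 63504. Avoid both = 480700 − 152880 − 157248 + 63504 = 234076.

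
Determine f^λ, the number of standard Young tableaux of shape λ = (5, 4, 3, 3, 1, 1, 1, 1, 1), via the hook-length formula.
# SYT of shape (5, 4, 3, 3, 1, 1, 1, 1, 1) = 65116800

Hook-length formula: f^λ = n! / Π hook(c), product over all cells c of the Young diagram. For λ = (5, 4, 3, 3, 1, 1, 1, 1, 1), n = 20 boxes. Hook lengths by row (left-to-right, top-to-bottom): [13, 7, 6, 3, 1]; [11, 5, 4, 1]; [9, 3, 2]; [8, 2, 1]; [5]; [4]; [3]; [2]; [1]. Product of hooks = 37362124800. So f^λ = 20! / 37362124800 = 2432902008176640000 / 37362124800 = 65116800.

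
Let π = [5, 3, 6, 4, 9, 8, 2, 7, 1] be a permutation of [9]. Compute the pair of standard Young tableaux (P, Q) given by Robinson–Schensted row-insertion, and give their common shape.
P = [1, 4, 7] / [2, 6, 8] / [3, 9] / [5];  Q = [1, 3, 5] / [2, 4, 6] / [7, 8] / [9];  common shape = (3, 3, 2, 1)

Row-insert the values π_1, π_2, … into P one at a time, bumping the leftmost entry strictly greater than the inserted value down to the next row. The recording tableau Q records, in position (i, j), the step at which that cell was added to P.
  Insert 5 (step 1): P = [5];  Q = [1]
  Insert 3 (step 2): P = [3] / [5];  Q = [1] / [2]
  Insert 6 (step 3): P = [3, 6] / [5];  Q = [1, 3] / [2]
  Insert 4 (step 4): P = [3, 4] / [5, 6];  Q = [1, 3] / [2, 4]
  Insert 9 (step 5): P = [3, 4, 9] / [5, 6];  Q = [1, 3, 5] / [2, 4]
  Insert 8 (step 6): P = [3, 4, 8] / [5, 6, 9];  Q = [1, 3, 5] / [2, 4, 6]
  Insert 2 (step 7): P = [2, 4, 8] / [3, 6, 9] / [5];  Q = [1, 3, 5] / [2, 4, 6] / [7]
  Insert 7 (step 8): P = [2, 4, 7] / [3, 6, 8] / [5, 9];  Q = [1, 3, 5] / [2, 4, 6] / [7, 8]
  Insert 1 (step 9): P = [1, 4, 7] / [2, 6, 8] / [3, 9] / [5];  Q = [1, 3, 5] / [2, 4, 6] / [7, 8] / [9]
Final shape: (3, 3, 2, 1).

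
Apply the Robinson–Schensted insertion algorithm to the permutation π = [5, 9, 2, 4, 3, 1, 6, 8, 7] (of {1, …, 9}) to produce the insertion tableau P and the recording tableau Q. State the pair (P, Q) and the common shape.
P = [1, 3, 6, 7] / [2, 8] / [4, 9] / [5];  Q = [1, 2, 7, 8] / [3, 4] / [5, 9] / [6];  common shape = (4, 2, 2, 1)

Row-insert the values π_1, π_2, … into P one at a time, bumping the leftmost entry strictly greater than the inserted value down to the next row. The recording tableau Q records, in position (i, j), the step at which that cell was added to P.
  Insert 5 (step 1): P = [5];  Q = [1]
  Insert 9 (step 2): P = [5, 9];  Q = [1, 2]
  Insert 2 (step 3): P = [2, 9] / [5];  Q = [1, 2] / [3]
  Insert 4 (step 4): P = [2, 4] / [5, 9];  Q = [1, 2] / [3, 4]
  Insert 3 (step 5): P = [2, 3] / [4, 9] / [5];  Q = [1, 2] / [3, 4] / [5]
  Insert 1 (step 6): P = [1, 3] / [2, 9] / [4] / [5];  Q = [1, 2] / [3, 4] / [5] / [6]
  Insert 6 (step 7): P = [1, 3, 6] / [2, 9] / [4] / [5];  Q = [1, 2, 7] / [3, 4] / [5] / [6]
  Insert 8 (step 8): P = [1, 3, 6, 8] / [2, 9] / [4] / [5];  Q = [1, 2, 7, 8] / [3, 4] / [5] / [6]
  Insert 7 (step 9): P = [1, 3, 6, 7] / [2, 8] / [4, 9] / [5];  Q = [1, 2, 7, 8] / [3, 4] / [5, 9] / [6]
Final shape: (4, 2, 2, 1).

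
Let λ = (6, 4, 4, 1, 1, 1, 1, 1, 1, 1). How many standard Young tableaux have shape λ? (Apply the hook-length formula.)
# SYT of shape (6, 4, 4, 1, 1, 1, 1, 1, 1, 1) = 84651840

Hook-length formula: f^λ = n! / Π hook(c), product over all cells c of the Young diagram. For λ = (6, 4, 4, 1, 1, 1, 1, 1, 1, 1), n = 21 boxes. Hook lengths by row (left-to-right, top-to-bottom): [15, 7, 6, 5, 2, 1]; [12, 4, 3, 2]; [11, 3, 2, 1]; [7]; [6]; [5]; [4]; [3]; [2]; [1]. Product of hooks = 603542016000. So f^λ = 21! / 603542016000 = 51090942171709440000 / 603542016000 = 84651840.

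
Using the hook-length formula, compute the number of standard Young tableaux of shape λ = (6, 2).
# SYT of shape (6, 2) = 20

Hook-length formula: f^λ = n! / Π hook(c), product over all cells c of the Young diagram. For λ = (6, 2), n = 8 boxes. Hook lengths by row (left-to-right, top-to-bottom): [7, 6, 4, 3, 2, 1]; [2, 1]. Product of hooks = 2016. So f^λ = 8! / 2016 = 40320 / 2016 = 20.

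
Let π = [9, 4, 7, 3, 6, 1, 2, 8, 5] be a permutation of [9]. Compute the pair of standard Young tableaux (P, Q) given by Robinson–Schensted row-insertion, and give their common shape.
P = [1, 2, 5] / [3, 6, 8] / [4, 7] / [9];  Q = [1, 3, 8] / [2, 5, 9] / [4, 7] / [6];  common shape = (3, 3, 2, 1)

Row-insert the values π_1, π_2, … into P one at a time, bumping the leftmost entry strictly greater than the inserted value down to the next row. The recording tableau Q records, in position (i, j), the step at which that cell was added to P.
  Insert 9 (step 1): P = [9];  Q = [1]
  Insert 4 (step 2): P = [4] / [9];  Q = [1] / [2]
  Insert 7 (step 3): P = [4, 7] / [9];  Q = [1, 3] / [2]
  Insert 3 (step 4): P = [3, 7] / [4] / [9];  Q = [1, 3] / [2] / [4]
  Insert 6 (step 5): P = [3, 6] / [4, 7] / [9];  Q = [1, 3] / [2, 5] / [4]
  Insert 1 (step 6): P = [1, 6] / [3, 7] / [4] / [9];  Q = [1, 3] / [2, 5] / [4] / [6]
  Insert 2 (step 7): P = [1, 2] / [3, 6] / [4, 7] / [9];  Q = [1, 3] / [2, 5] / [4, 7] / [6]
  Insert 8 (step 8): P = [1, 2, 8] / [3, 6] / [4, 7] / [9];  Q = [1, 3, 8] / [2, 5] / [4, 7] / [6]
  Insert 5 (step 9): P = [1, 2, 5] / [3, 6, 8] / [4, 7] / [9];  Q = [1, 3, 8] / [2, 5, 9] / [4, 7] / [6]
Final shape: (3, 3, 2, 1).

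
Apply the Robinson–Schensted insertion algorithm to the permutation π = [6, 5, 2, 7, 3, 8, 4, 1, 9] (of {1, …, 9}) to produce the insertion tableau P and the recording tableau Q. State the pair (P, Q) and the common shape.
P = [1, 3, 4, 9] / [2, 7, 8] / [5] / [6];  Q = [1, 4, 6, 9] / [2, 5, 7] / [3] / [8];  common shape = (4, 3, 1, 1)

Row-insert the values π_1, π_2, … into P one at a time, bumping the leftmost entry strictly greater than the inserted value down to the next row. The recording tableau Q records, in position (i, j), the step at which that cell was added to P.
  Insert 6 (step 1): P = [6];  Q = [1]
  Insert 5 (step 2): P = [5] / [6];  Q = [1] / [2]
  Insert 2 (step 3): P = [2] / [5] / [6];  Q = [1] / [2] / [3]
  Insert 7 (step 4): P = [2, 7] / [5] / [6];  Q = [1, 4] / [2] / [3]
  Insert 3 (step 5): P = [2, 3] / [5, 7] / [6];  Q = [1, 4] / [2, 5] / [3]
  Insert 8 (step 6): P = [2, 3, 8] / [5, 7] / [6];  Q = [1, 4, 6] / [2, 5] / [3]
  Insert 4 (step 7): P = [2, 3, 4] / [5, 7, 8] / [6];  Q = [1, 4, 6] / [2, 5, 7] / [3]
  Insert 1 (step 8): P = [1, 3, 4] / [2, 7, 8] / [5] / [6];  Q = [1, 4, 6] / [2, 5, 7] / [3] / [8]
  Insert 9 (step 9): P = [1, 3, 4, 9] / [2, 7, 8] / [5] / [6];  Q = [1, 4, 6, 9] / [2, 5, 7] / [3] / [8]
Final shape: (4, 3, 1, 1).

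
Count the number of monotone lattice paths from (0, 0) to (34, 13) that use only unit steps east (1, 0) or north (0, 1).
Number of paths = 140676848445

A monotone lattice path from (0, 0) to (34, 13) consists of 34 east steps and 13 north steps in some order, so it is determined by which 34 of the 47 steps are east. The count is C(47, 34) = 140676848445.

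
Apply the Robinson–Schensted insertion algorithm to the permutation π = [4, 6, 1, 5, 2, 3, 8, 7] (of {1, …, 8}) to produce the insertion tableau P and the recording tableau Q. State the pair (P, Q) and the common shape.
P = [1, 2, 3, 7] / [4, 5, 8] / [6];  Q = [1, 2, 6, 7] / [3, 4, 8] / [5];  common shape = (4, 3, 1)

Row-insert the values π_1, π_2, … into P one at a time, bumping the leftmost entry strictly greater than the inserted value down to the next row. The recording tableau Q records, in position (i, j), the step at which that cell was added to P.
  Insert 4 (step 1): P = [4];  Q = [1]
  Insert 6 (step 2): P = [4, 6];  Q = [1, 2]
  Insert 1 (step 3): P = [1, 6] / [4];  Q = [1, 2] / [3]
  Insert 5 (step 4): P = [1, 5] / [4, 6];  Q = [1, 2] / [3, 4]
  Insert 2 (step 5): P = [1, 2] / [4, 5] / [6];  Q = [1, 2] / [3, 4] / [5]
  Insert 3 (step 6): P = [1, 2, 3] / [4, 5] / [6];  Q = [1, 2, 6] / [3, 4] / [5]
  Insert 8 (step 7): P = [1, 2, 3, 8] / [4, 5] / [6];  Q = [1, 2, 6, 7] / [3, 4] / [5]
  Insert 7 (step 8): P = [1, 2, 3, 7] / [4, 5, 8] / [6];  Q = [1, 2, 6, 7] / [3, 4, 8] / [5]
Final shape: (4, 3, 1).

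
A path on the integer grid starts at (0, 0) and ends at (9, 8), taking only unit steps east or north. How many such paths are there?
Number of paths = 24310

A monotone lattice path from (0, 0) to (9, 8) consists of 9 east steps and 8 north steps in some order, so it is determined by which 9 of the 17 steps are east. The count is C(17, 9) = 24310.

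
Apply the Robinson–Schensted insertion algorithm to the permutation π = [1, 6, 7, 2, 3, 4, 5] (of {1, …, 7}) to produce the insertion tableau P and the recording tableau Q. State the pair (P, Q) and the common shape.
P = [1, 2, 3, 4, 5] / [6, 7];  Q = [1, 2, 3, 6, 7] / [4, 5];  common shape = (5, 2)

Row-insert the values π_1, π_2, … into P one at a time, bumping the leftmost entry strictly greater than the inserted value down to the next row. The recording tableau Q records, in position (i, j), the step at which that cell was added to P.
  Insert 1 (step 1): P = [1];  Q = [1]
  Insert 6 (step 2): P = [1, 6];  Q = [1, 2]
  Insert 7 (step 3): P = [1, 6, 7];  Q = [1, 2, 3]
  Insert 2 (step 4): P = [1, 2, 7] / [6];  Q = [1, 2, 3] / [4]
  Insert 3 (step 5): P = [1, 2, 3] / [6, 7];  Q = [1, 2, 3] / [4, 5]
  Insert 4 (step 6): P = [1, 2, 3, 4] / [6, 7];  Q = [1, 2, 3, 6] / [4, 5]
  Insert 5 (step 7): P = [1, 2, 3, 4, 5] / [6, 7];  Q = [1, 2, 3, 6, 7] / [4, 5]
Final shape: (5, 2).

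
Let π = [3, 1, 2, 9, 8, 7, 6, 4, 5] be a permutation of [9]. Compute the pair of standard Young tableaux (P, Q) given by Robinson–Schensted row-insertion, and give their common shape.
P = [1, 2, 4, 5] / [3, 6] / [7] / [8] / [9];  Q = [1, 3, 4, 9] / [2, 5] / [6] / [7] / [8];  common shape = (4, 2, 1, 1, 1)

Row-insert the values π_1, π_2, … into P one at a time, bumping the leftmost entry strictly greater than the inserted value down to the next row. The recording tableau Q records, in position (i, j), the step at which that cell was added to P.
  Insert 3 (step 1): P = [3];  Q = [1]
  Insert 1 (step 2): P = [1] / [3];  Q = [1] / [2]
  Insert 2 (step 3): P = [1, 2] / [3];  Q = [1, 3] / [2]
  Insert 9 (step 4): P = [1, 2, 9] / [3];  Q = [1, 3, 4] / [2]
  Insert 8 (step 5): P = [1, 2, 8] / [3, 9];  Q = [1, 3, 4] / [2, 5]
  Insert 7 (step 6): P = [1, 2, 7] / [3, 8] / [9];  Q = [1, 3, 4] / [2, 5] / [6]
  Insert 6 (step 7): P = [1, 2, 6] / [3, 7] / [8] / [9];  Q = [1, 3, 4] / [2, 5] / [6] / [7]
  Insert 4 (step 8): P = [1, 2, 4] / [3, 6] / [7] / [8] / [9];  Q = [1, 3, 4] / [2, 5] / [6] / [7] / [8]
  Insert 5 (step 9): P = [1, 2, 4, 5] / [3, 6] / [7] / [8] / [9];  Q = [1, 3, 4, 9] / [2, 5] / [6] / [7] / [8]
Final shape: (4, 2, 1, 1, 1).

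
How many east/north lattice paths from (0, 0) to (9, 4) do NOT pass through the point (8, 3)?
Number of paths = 385

Total paths from (0, 0) to (9, 4): C(13, 9) = 715. Paths through (8, 3): (paths (0, 0) → (8, 3)) × (paths (8, 3) → (9, 4)) = C(11, 8) · C(2, 1) = 165 · 2 = 330. Avoidance count = 715 − 330 = 385.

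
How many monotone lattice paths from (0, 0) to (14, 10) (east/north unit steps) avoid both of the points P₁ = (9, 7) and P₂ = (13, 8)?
Number of paths = 881746

Inclusion–exclusion. Total paths: C(24, 14) = 1961256. Through P₁: C(16, 9)·C(8, 5) = 640640. Through P₂: C(21, 13)·C(3, 1) = 610470. Since P₁ is strictly southwest of P₂, a monotone path through both must visit P₁ then P₂; paths through both = C(16, 9)·C(5, 4)·C(3, 1) = 171600. Avoid both = 1961256 − 640640 − 610470 + 171600 = 881746.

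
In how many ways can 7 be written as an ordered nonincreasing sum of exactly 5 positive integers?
p(7, 5 parts) = 2

Partitions of n into exactly k parts ↔ partitions of n − k into at most k parts (subtract 1 from each part). For n = 7, k = 5, the partitions are: 3+1+1+1+1, 2+2+1+1+1. Count = 2.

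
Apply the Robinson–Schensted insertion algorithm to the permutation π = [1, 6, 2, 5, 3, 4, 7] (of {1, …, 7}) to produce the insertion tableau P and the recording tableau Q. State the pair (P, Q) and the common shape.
P = [1, 2, 3, 4, 7] / [5] / [6];  Q = [1, 2, 4, 6, 7] / [3] / [5];  common shape = (5, 1, 1)

Row-insert the values π_1, π_2, … into P one at a time, bumping the leftmost entry strictly greater than the inserted value down to the next row. The recording tableau Q records, in position (i, j), the step at which that cell was added to P.
  Insert 1 (step 1): P = [1];  Q = [1]
  Insert 6 (step 2): P = [1, 6];  Q = [1, 2]
  Insert 2 (step 3): P = [1, 2] / [6];  Q = [1, 2] / [3]
  Insert 5 (step 4): P = [1, 2, 5] / [6];  Q = [1, 2, 4] / [3]
  Insert 3 (step 5): P = [1, 2, 3] / [5] / [6];  Q = [1, 2, 4] / [3] / [5]
  Insert 4 (step 6): P = [1, 2, 3, 4] / [5] / [6];  Q = [1, 2, 4, 6] / [3] / [5]
  Insert 7 (step 7): P = [1, 2, 3, 4, 7] / [5] / [6];  Q = [1, 2, 4, 6, 7] / [3] / [5]
Final shape: (5, 1, 1).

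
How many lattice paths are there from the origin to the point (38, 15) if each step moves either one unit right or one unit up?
Number of paths = 6250347750920

A monotone lattice path from (0, 0) to (38, 15) consists of 38 east steps and 15 north steps in some order, so it is determined by which 38 of the 53 steps are east. The count is C(53, 38) = 6250347750920.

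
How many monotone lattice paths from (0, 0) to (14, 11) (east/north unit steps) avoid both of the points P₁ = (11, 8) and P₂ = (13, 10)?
Number of paths = 1564612

Inclusion–exclusion. Total paths: C(25, 14) = 4457400. Through P₁: C(19, 11)·C(6, 3) = 1511640. Through P₂: C(23, 13)·C(2, 1) = 2288132. Since P₁ is strictly southwest of P₂, a monotone path through both must visit P₁ then P₂; paths through both = C(19, 11)·C(4, 2)·C(2, 1) = 906984. Avoid both = 4457400 − 1511640 − 2288132 + 906984 = 1564612.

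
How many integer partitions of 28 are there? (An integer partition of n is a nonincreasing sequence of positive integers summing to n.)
p(28) = 3718

Compute p(n) via the recurrence p(n, m) = p(n, m−1) + p(n−m, m), where p(n, m) counts partitions of n with all parts ≤ m and p(n) = p(n, n). The base cases are p(0, m) = 1 and p(n, 0) = 0 for n > 0. Filling the table yields p(28) = 3718. (Euler's pentagonal recurrence is an alternative.)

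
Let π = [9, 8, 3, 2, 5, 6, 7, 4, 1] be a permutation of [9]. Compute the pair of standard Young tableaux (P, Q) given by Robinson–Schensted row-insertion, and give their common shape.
P = [1, 4, 6, 7] / [2, 5] / [3] / [8] / [9];  Q = [1, 5, 6, 7] / [2, 8] / [3] / [4] / [9];  common shape = (4, 2, 1, 1, 1)

Row-insert the values π_1, π_2, … into P one at a time, bumping the leftmost entry strictly greater than the inserted value down to the next row. The recording tableau Q records, in position (i, j), the step at which that cell was added to P.
  Insert 9 (step 1): P = [9];  Q = [1]
  Insert 8 (step 2): P = [8] / [9];  Q = [1] / [2]
  Insert 3 (step 3): P = [3] / [8] / [9];  Q = [1] / [2] / [3]
  Insert 2 (step 4): P = [2] / [3] / [8] / [9];  Q = [1] / [2] / [3] / [4]
  Insert 5 (step 5): P = [2, 5] / [3] / [8] / [9];  Q = [1, 5] / [2] / [3] / [4]
  Insert 6 (step 6): P = [2, 5, 6] / [3] / [8] / [9];  Q = [1, 5, 6] / [2] / [3] / [4]
  Insert 7 (step 7): P = [2, 5, 6, 7] / [3] / [8] / [9];  Q = [1, 5, 6, 7] / [2] / [3] / [4]
  Insert 4 (step 8): P = [2, 4, 6, 7] / [3, 5] / [8] / [9];  Q = [1, 5, 6, 7] / [2, 8] / [3] / [4]
  Insert 1 (step 9): P = [1, 4, 6, 7] / [2, 5] / [3] / [8] / [9];  Q = [1, 5, 6, 7] / [2, 8] / [3] / [4] / [9]
Final shape: (4, 2, 1, 1, 1).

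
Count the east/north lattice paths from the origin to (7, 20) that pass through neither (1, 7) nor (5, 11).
Number of paths = 461534

Inclusion–exclusion. Total paths: C(27, 7) = 888030. Through P₁: C(8, 1)·C(19, 6) = 217056. Through P₂: C(16, 5)·C(11, 2) = 240240. Since P₁ is strictly southwest of P₂, a monotone path through both must visit P₁ then P₂; paths through both = C(8, 1)·C(8, 4)·C(11, 2) = 30800. Avoid both = 888030 − 217056 − 240240 + 30800 = 461534.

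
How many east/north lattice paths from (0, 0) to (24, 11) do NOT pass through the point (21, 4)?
Number of paths = 415707900

Total paths from (0, 0) to (24, 11): C(35, 24) = 417225900. Paths through (21, 4): (paths (0, 0) → (21, 4)) × (paths (21, 4) → (24, 11)) = C(25, 21) · C(10, 3) = 12650 · 120 = 1518000. Avoidance count = 417225900 − 1518000 = 415707900.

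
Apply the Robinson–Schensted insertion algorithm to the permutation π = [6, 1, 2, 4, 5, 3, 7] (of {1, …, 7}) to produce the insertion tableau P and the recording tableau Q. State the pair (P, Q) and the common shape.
P = [1, 2, 3, 5, 7] / [4] / [6];  Q = [1, 3, 4, 5, 7] / [2] / [6];  common shape = (5, 1, 1)

Row-insert the values π_1, π_2, … into P one at a time, bumping the leftmost entry strictly greater than the inserted value down to the next row. The recording tableau Q records, in position (i, j), the step at which that cell was added to P.
  Insert 6 (step 1): P = [6];  Q = [1]
  Insert 1 (step 2): P = [1] / [6];  Q = [1] / [2]
  Insert 2 (step 3): P = [1, 2] / [6];  Q = [1, 3] / [2]
  Insert 4 (step 4): P = [1, 2, 4] / [6];  Q = [1, 3, 4] / [2]
  Insert 5 (step 5): P = [1, 2, 4, 5] / [6];  Q = [1, 3, 4, 5] / [2]
  Insert 3 (step 6): P = [1, 2, 3, 5] / [4] / [6];  Q = [1, 3, 4, 5] / [2] / [6]
  Insert 7 (step 7): P = [1, 2, 3, 5, 7] / [4] / [6];  Q = [1, 3, 4, 5, 7] / [2] / [6]
Final shape: (5, 1, 1).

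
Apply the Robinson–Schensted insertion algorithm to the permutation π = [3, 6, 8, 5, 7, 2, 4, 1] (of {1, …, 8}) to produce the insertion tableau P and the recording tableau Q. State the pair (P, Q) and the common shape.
P = [1, 4, 7] / [2, 5] / [3, 8] / [6];  Q = [1, 2, 3] / [4, 5] / [6, 7] / [8];  common shape = (3, 2, 2, 1)

Row-insert the values π_1, π_2, … into P one at a time, bumping the leftmost entry strictly greater than the inserted value down to the next row. The recording tableau Q records, in position (i, j), the step at which that cell was added to P.
  Insert 3 (step 1): P = [3];  Q = [1]
  Insert 6 (step 2): P = [3, 6];  Q = [1, 2]
  Insert 8 (step 3): P = [3, 6, 8];  Q = [1, 2, 3]
  Insert 5 (step 4): P = [3, 5, 8] / [6];  Q = [1, 2, 3] / [4]
  Insert 7 (step 5): P = [3, 5, 7] / [6, 8];  Q = [1, 2, 3] / [4, 5]
  Insert 2 (step 6): P = [2, 5, 7] / [3, 8] / [6];  Q = [1, 2, 3] / [4, 5] / [6]
  Insert 4 (step 7): P = [2, 4, 7] / [3, 5] / [6, 8];  Q = [1, 2, 3] / [4, 5] / [6, 7]
  Insert 1 (step 8): P = [1, 4, 7] / [2, 5] / [3, 8] / [6];  Q = [1, 2, 3] / [4, 5] / [6, 7] / [8]
Final shape: (3, 2, 2, 1).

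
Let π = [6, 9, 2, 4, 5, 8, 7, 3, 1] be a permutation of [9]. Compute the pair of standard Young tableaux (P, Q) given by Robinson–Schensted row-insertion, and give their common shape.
P = [1, 3, 5, 7] / [2, 8] / [4] / [6] / [9];  Q = [1, 2, 5, 6] / [3, 4] / [7] / [8] / [9];  common shape = (4, 2, 1, 1, 1)

Row-insert the values π_1, π_2, … into P one at a time, bumping the leftmost entry strictly greater than the inserted value down to the next row. The recording tableau Q records, in position (i, j), the step at which that cell was added to P.
  Insert 6 (step 1): P = [6];  Q = [1]
  Insert 9 (step 2): P = [6, 9];  Q = [1, 2]
  Insert 2 (step 3): P = [2, 9] / [6];  Q = [1, 2] / [3]
  Insert 4 (step 4): P = [2, 4] / [6, 9];  Q = [1, 2] / [3, 4]
  Insert 5 (step 5): P = [2, 4, 5] / [6, 9];  Q = [1, 2, 5] / [3, 4]
  Insert 8 (step 6): P = [2, 4, 5, 8] / [6, 9];  Q = [1, 2, 5, 6] / [3, 4]
  Insert 7 (step 7): P = [2, 4, 5, 7] / [6, 8] / [9];  Q = [1, 2, 5, 6] / [3, 4] / [7]
  Insert 3 (step 8): P = [2, 3, 5, 7] / [4, 8] / [6] / [9];  Q = [1, 2, 5, 6] / [3, 4] / [7] / [8]
  Insert 1 (step 9): P = [1, 3, 5, 7] / [2, 8] / [4] / [6] / [9];  Q = [1, 2, 5, 6] / [3, 4] / [7] / [8] / [9]
Final shape: (4, 2, 1, 1, 1).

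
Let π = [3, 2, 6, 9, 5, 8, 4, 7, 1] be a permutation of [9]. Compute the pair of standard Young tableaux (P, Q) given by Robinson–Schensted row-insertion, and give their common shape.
P = [1, 4, 7] / [2, 5, 8] / [3, 9] / [6];  Q = [1, 3, 4] / [2, 5, 6] / [7, 8] / [9];  common shape = (3, 3, 2, 1)

Row-insert the values π_1, π_2, … into P one at a time, bumping the leftmost entry strictly greater than the inserted value down to the next row. The recording tableau Q records, in position (i, j), the step at which that cell was added to P.
  Insert 3 (step 1): P = [3];  Q = [1]
  Insert 2 (step 2): P = [2] / [3];  Q = [1] / [2]
  Insert 6 (step 3): P = [2, 6] / [3];  Q = [1, 3] / [2]
  Insert 9 (step 4): P = [2, 6, 9] / [3];  Q = [1, 3, 4] / [2]
  Insert 5 (step 5): P = [2, 5, 9] / [3, 6];  Q = [1, 3, 4] / [2, 5]
  Insert 8 (step 6): P = [2, 5, 8] / [3, 6, 9];  Q = [1, 3, 4] / [2, 5, 6]
  Insert 4 (step 7): P = [2, 4, 8] / [3, 5, 9] / [6];  Q = [1, 3, 4] / [2, 5, 6] / [7]
  Insert 7 (step 8): P = [2, 4, 7] / [3, 5, 8] / [6, 9];  Q = [1, 3, 4] / [2, 5, 6] / [7, 8]
  Insert 1 (step 9): P = [1, 4, 7] / [2, 5, 8] / [3, 9] / [6];  Q = [1, 3, 4] / [2, 5, 6] / [7, 8] / [9]
Final shape: (3, 3, 2, 1).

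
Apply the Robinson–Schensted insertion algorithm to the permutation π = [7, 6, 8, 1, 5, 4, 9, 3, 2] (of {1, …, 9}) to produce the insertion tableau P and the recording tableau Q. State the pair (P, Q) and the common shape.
P = [1, 2, 9] / [3, 8] / [4] / [5] / [6] / [7];  Q = [1, 3, 7] / [2, 5] / [4] / [6] / [8] / [9];  common shape = (3, 2, 1, 1, 1, 1)

Row-insert the values π_1, π_2, … into P one at a time, bumping the leftmost entry strictly greater than the inserted value down to the next row. The recording tableau Q records, in position (i, j), the step at which that cell was added to P.
  Insert 7 (step 1): P = [7];  Q = [1]
  Insert 6 (step 2): P = [6] / [7];  Q = [1] / [2]
  Insert 8 (step 3): P = [6, 8] / [7];  Q = [1, 3] / [2]
  Insert 1 (step 4): P = [1, 8] / [6] / [7];  Q = [1, 3] / [2] / [4]
  Insert 5 (step 5): P = [1, 5] / [6, 8] / [7];  Q = [1, 3] / [2, 5] / [4]
  Insert 4 (step 6): P = [1, 4] / [5, 8] / [6] / [7];  Q = [1, 3] / [2, 5] / [4] / [6]
  Insert 9 (step 7): P = [1, 4, 9] / [5, 8] / [6] / [7];  Q = [1, 3, 7] / [2, 5] / [4] / [6]
  Insert 3 (step 8): P = [1, 3, 9] / [4, 8] / [5] / [6] / [7];  Q = [1, 3, 7] / [2, 5] / [4] / [6] / [8]
  Insert 2 (step 9): P = [1, 2, 9] / [3, 8] / [4] / [5] / [6] / [7];  Q = [1, 3, 7] / [2, 5] / [4] / [6] / [8] / [9]
Final shape: (3, 2, 1, 1, 1, 1).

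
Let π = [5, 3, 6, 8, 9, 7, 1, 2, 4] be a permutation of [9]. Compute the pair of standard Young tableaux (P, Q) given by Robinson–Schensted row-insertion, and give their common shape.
P = [1, 2, 4, 9] / [3, 6, 7] / [5, 8];  Q = [1, 3, 4, 5] / [2, 6, 9] / [7, 8];  common shape = (4, 3, 2)

Row-insert the values π_1, π_2, … into P one at a time, bumping the leftmost entry strictly greater than the inserted value down to the next row. The recording tableau Q records, in position (i, j), the step at which that cell was added to P.
  Insert 5 (step 1): P = [5];  Q = [1]
  Insert 3 (step 2): P = [3] / [5];  Q = [1] / [2]
  Insert 6 (step 3): P = [3, 6] / [5];  Q = [1, 3] / [2]
  Insert 8 (step 4): P = [3, 6, 8] / [5];  Q = [1, 3, 4] / [2]
  Insert 9 (step 5): P = [3, 6, 8, 9] / [5];  Q = [1, 3, 4, 5] / [2]
  Insert 7 (step 6): P = [3, 6, 7, 9] / [5, 8];  Q = [1, 3, 4, 5] / [2, 6]
  Insert 1 (step 7): P = [1, 6, 7, 9] / [3, 8] / [5];  Q = [1, 3, 4, 5] / [2, 6] / [7]
  Insert 2 (step 8): P = [1, 2, 7, 9] / [3, 6] / [5, 8];  Q = [1, 3, 4, 5] / [2, 6] / [7, 8]
  Insert 4 (step 9): P = [1, 2, 4, 9] / [3, 6, 7] / [5, 8];  Q = [1, 3, 4, 5] / [2, 6, 9] / [7, 8]
Final shape: (4, 3, 2).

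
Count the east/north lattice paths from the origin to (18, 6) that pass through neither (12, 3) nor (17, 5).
Number of paths = 62818

Inclusion–exclusion. Total paths: C(24, 18) = 134596. Through P₁: C(15, 12)·C(9, 6) = 38220. Through P₂: C(22, 17)·C(2, 1) = 52668. Since P₁ is strictly southwest of P₂, a monotone path through both must visit P₁ then P₂; paths through both = C(15, 12)·C(7, 5)·C(2, 1) = 19110. Avoid both = 134596 − 38220 − 52668 + 19110 = 62818.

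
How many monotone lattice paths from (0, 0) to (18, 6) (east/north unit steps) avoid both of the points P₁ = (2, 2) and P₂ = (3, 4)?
Number of paths = 103214

Inclusion–exclusion. Total paths: C(24, 18) = 134596. Through P₁: C(4, 2)·C(20, 16) = 29070. Through P₂: C(7, 3)·C(17, 15) = 4760. Since P₁ is strictly southwest of P₂, a monotone path through both must visit P₁ then P₂; paths through both = C(4, 2)·C(3, 1)·C(17, 15) = 2448. Avoid both = 134596 − 29070 − 4760 + 2448 = 103214.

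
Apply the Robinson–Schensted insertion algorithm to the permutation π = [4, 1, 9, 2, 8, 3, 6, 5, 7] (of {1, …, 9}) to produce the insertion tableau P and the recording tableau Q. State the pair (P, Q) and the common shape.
P = [1, 2, 3, 5, 7] / [4, 6] / [8] / [9];  Q = [1, 3, 5, 7, 9] / [2, 4] / [6] / [8];  common shape = (5, 2, 1, 1)

Row-insert the values π_1, π_2, … into P one at a time, bumping the leftmost entry strictly greater than the inserted value down to the next row. The recording tableau Q records, in position (i, j), the step at which that cell was added to P.
  Insert 4 (step 1): P = [4];  Q = [1]
  Insert 1 (step 2): P = [1] / [4];  Q = [1] / [2]
  Insert 9 (step 3): P = [1, 9] / [4];  Q = [1, 3] / [2]
  Insert 2 (step 4): P = [1, 2] / [4, 9];  Q = [1, 3] / [2, 4]
  Insert 8 (step 5): P = [1, 2, 8] / [4, 9];  Q = [1, 3, 5] / [2, 4]
  Insert 3 (step 6): P = [1, 2, 3] / [4, 8] / [9];  Q = [1, 3, 5] / [2, 4] / [6]
  Insert 6 (step 7): P = [1, 2, 3, 6] / [4, 8] / [9];  Q = [1, 3, 5, 7] / [2, 4] / [6]
  Insert 5 (step 8): P = [1, 2, 3, 5] / [4, 6] / [8] / [9];  Q = [1, 3, 5, 7] / [2, 4] / [6] / [8]
  Insert 7 (step 9): P = [1, 2, 3, 5, 7] / [4, 6] / [8] / [9];  Q = [1, 3, 5, 7, 9] / [2, 4] / [6] / [8]
Final shape: (5, 2, 1, 1).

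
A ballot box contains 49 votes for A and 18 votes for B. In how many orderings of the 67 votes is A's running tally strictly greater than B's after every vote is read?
Strict-lead orderings = 4333013029359300

Total orderings of the 67 votes with 49 for A: C(67, 49) = 9364899127970100. By the Bertrand ballot formula (Cycle Lemma / reflection principle), the number of orderings in which A is strictly ahead of B throughout is (p − q)/(p + q) · C(p + q, p) = (49 − 18)/(49 + 18) · 9364899127970100 = 4333013029359300.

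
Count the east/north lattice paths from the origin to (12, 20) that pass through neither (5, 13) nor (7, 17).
Number of paths = 184202760

Inclusion–exclusion. Total paths: C(32, 12) = 225792840. Through P₁: C(18, 5)·C(14, 7) = 29405376. Through P₂: C(24, 7)·C(8, 5) = 19381824. Since P₁ is strictly southwest of P₂, a monotone path through both must visit P₁ then P₂; paths through both = C(18, 5)·C(6, 2)·C(8, 5) = 7197120. Avoid both = 225792840 − 29405376 − 19381824 + 7197120 = 184202760.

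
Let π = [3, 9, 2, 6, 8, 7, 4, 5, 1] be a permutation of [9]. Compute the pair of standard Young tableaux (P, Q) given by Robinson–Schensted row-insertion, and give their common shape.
P = [1, 4, 5] / [2, 6, 7] / [3] / [8] / [9];  Q = [1, 2, 5] / [3, 4, 8] / [6] / [7] / [9];  common shape = (3, 3, 1, 1, 1)

Row-insert the values π_1, π_2, … into P one at a time, bumping the leftmost entry strictly greater than the inserted value down to the next row. The recording tableau Q records, in position (i, j), the step at which that cell was added to P.
  Insert 3 (step 1): P = [3];  Q = [1]
  Insert 9 (step 2): P = [3, 9];  Q = [1, 2]
  Insert 2 (step 3): P = [2, 9] / [3];  Q = [1, 2] / [3]
  Insert 6 (step 4): P = [2, 6] / [3, 9];  Q = [1, 2] / [3, 4]
  Insert 8 (step 5): P = [2, 6, 8] / [3, 9];  Q = [1, 2, 5] / [3, 4]
  Insert 7 (step 6): P = [2, 6, 7] / [3, 8] / [9];  Q = [1, 2, 5] / [3, 4] / [6]
  Insert 4 (step 7): P = [2, 4, 7] / [3, 6] / [8] / [9];  Q = [1, 2, 5] / [3, 4] / [6] / [7]
  Insert 5 (step 8): P = [2, 4, 5] / [3, 6, 7] / [8] / [9];  Q = [1, 2, 5] / [3, 4, 8] / [6] / [7]
  Insert 1 (step 9): P = [1, 4, 5] / [2, 6, 7] / [3] / [8] / [9];  Q = [1, 2, 5] / [3, 4, 8] / [6] / [7] / [9]
Final shape: (3, 3, 1, 1, 1).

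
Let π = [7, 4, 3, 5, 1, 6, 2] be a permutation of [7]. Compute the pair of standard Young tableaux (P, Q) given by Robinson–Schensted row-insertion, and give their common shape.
P = [1, 2, 6] / [3, 5] / [4] / [7];  Q = [1, 4, 6] / [2, 7] / [3] / [5];  common shape = (3, 2, 1, 1)

Row-insert the values π_1, π_2, … into P one at a time, bumping the leftmost entry strictly greater than the inserted value down to the next row. The recording tableau Q records, in position (i, j), the step at which that cell was added to P.
  Insert 7 (step 1): P = [7];  Q = [1]
  Insert 4 (step 2): P = [4] / [7];  Q = [1] / [2]
  Insert 3 (step 3): P = [3] / [4] / [7];  Q = [1] / [2] / [3]
  Insert 5 (step 4): P = [3, 5] / [4] / [7];  Q = [1, 4] / [2] / [3]
  Insert 1 (step 5): P = [1, 5] / [3] / [4] / [7];  Q = [1, 4] / [2] / [3] / [5]
  Insert 6 (step 6): P = [1, 5, 6] / [3] / [4] / [7];  Q = [1, 4, 6] / [2] / [3] / [5]
  Insert 2 (step 7): P = [1, 2, 6] / [3, 5] / [4] / [7];  Q = [1, 4, 6] / [2, 7] / [3] / [5]
Final shape: (3, 2, 1, 1).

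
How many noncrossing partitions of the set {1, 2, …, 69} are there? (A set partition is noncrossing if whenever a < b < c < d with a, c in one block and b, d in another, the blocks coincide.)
C_69 = 337485502510215975556783793455058624700

These noncrossing partitions are counted by the Catalan number C_n = (1/(n + 1)) · C(2n, n). For n = 69: C_69 = (1/70) · C(138, 69) = 23623985175715118288974865541854103729000/70 = 337485502510215975556783793455058624700.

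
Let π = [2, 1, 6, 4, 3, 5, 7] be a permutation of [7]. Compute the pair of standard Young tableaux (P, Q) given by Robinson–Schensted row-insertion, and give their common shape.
P = [1, 3, 5, 7] / [2, 4] / [6];  Q = [1, 3, 6, 7] / [2, 4] / [5];  common shape = (4, 2, 1)

Row-insert the values π_1, π_2, … into P one at a time, bumping the leftmost entry strictly greater than the inserted value down to the next row. The recording tableau Q records, in position (i, j), the step at which that cell was added to P.
  Insert 2 (step 1): P = [2];  Q = [1]
  Insert 1 (step 2): P = [1] / [2];  Q = [1] / [2]
  Insert 6 (step 3): P = [1, 6] / [2];  Q = [1, 3] / [2]
  Insert 4 (step 4): P = [1, 4] / [2, 6];  Q = [1, 3] / [2, 4]
  Insert 3 (step 5): P = [1, 3] / [2, 4] / [6];  Q = [1, 3] / [2, 4] / [5]
  Insert 5 (step 6): P = [1, 3, 5] / [2, 4] / [6];  Q = [1, 3, 6] / [2, 4] / [5]
  Insert 7 (step 7): P = [1, 3, 5, 7] / [2, 4] / [6];  Q = [1, 3, 6, 7] / [2, 4] / [5]
Final shape: (4, 2, 1).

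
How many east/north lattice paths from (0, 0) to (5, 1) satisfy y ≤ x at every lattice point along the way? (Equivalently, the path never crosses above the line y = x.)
Number of paths = 5

By the reflection principle (André's argument), the number of monotone paths to (5, 1) with n ≤ m that never go above y = x is C(6, 5) − C(6, 6) = 6 − 1 = 5.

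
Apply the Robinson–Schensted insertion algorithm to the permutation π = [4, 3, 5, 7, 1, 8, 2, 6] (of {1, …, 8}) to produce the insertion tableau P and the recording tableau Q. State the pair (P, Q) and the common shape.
P = [1, 2, 6, 8] / [3, 5, 7] / [4];  Q = [1, 3, 4, 6] / [2, 7, 8] / [5];  common shape = (4, 3, 1)

Row-insert the values π_1, π_2, … into P one at a time, bumping the leftmost entry strictly greater than the inserted value down to the next row. The recording tableau Q records, in position (i, j), the step at which that cell was added to P.
  Insert 4 (step 1): P = [4];  Q = [1]
  Insert 3 (step 2): P = [3] / [4];  Q = [1] / [2]
  Insert 5 (step 3): P = [3, 5] / [4];  Q = [1, 3] / [2]
  Insert 7 (step 4): P = [3, 5, 7] / [4];  Q = [1, 3, 4] / [2]
  Insert 1 (step 5): P = [1, 5, 7] / [3] / [4];  Q = [1, 3, 4] / [2] / [5]
  Insert 8 (step 6): P = [1, 5, 7, 8] / [3] / [4];  Q = [1, 3, 4, 6] / [2] / [5]
  Insert 2 (step 7): P = [1, 2, 7, 8] / [3, 5] / [4];  Q = [1, 3, 4, 6] / [2, 7] / [5]
  Insert 6 (step 8): P = [1, 2, 6, 8] / [3, 5, 7] / [4];  Q = [1, 3, 4, 6] / [2, 7, 8] / [5]
Final shape: (4, 3, 1).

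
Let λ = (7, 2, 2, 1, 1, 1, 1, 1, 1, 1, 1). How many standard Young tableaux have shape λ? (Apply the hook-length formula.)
# SYT of shape (7, 2, 2, 1, 1, 1, 1, 1, 1, 1, 1) = 840294

Hook-length formula: f^λ = n! / Π hook(c), product over all cells c of the Young diagram. For λ = (7, 2, 2, 1, 1, 1, 1, 1, 1, 1, 1), n = 19 boxes. Hook lengths by row (left-to-right, top-to-bottom): [17, 8, 5, 4, 3, 2, 1]; [11, 2]; [10, 1]; [8]; [7]; [6]; [5]; [4]; [3]; [2]; [1]. Product of hooks = 144764928000. So f^λ = 19! / 144764928000 = 121645100408832000 / 144764928000 = 840294.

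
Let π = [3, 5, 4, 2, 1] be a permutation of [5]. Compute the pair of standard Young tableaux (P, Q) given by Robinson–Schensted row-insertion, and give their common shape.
P = [1, 4] / [2] / [3] / [5];  Q = [1, 2] / [3] / [4] / [5];  common shape = (2, 1, 1, 1)

Row-insert the values π_1, π_2, … into P one at a time, bumping the leftmost entry strictly greater than the inserted value down to the next row. The recording tableau Q records, in position (i, j), the step at which that cell was added to P.
  Insert 3 (step 1): P = [3];  Q = [1]
  Insert 5 (step 2): P = [3, 5];  Q = [1, 2]
  Insert 4 (step 3): P = [3, 4] / [5];  Q = [1, 2] / [3]
  Insert 2 (step 4): P = [2, 4] / [3] / [5];  Q = [1, 2] / [3] / [4]
  Insert 1 (step 5): P = [1, 4] / [2] / [3] / [5];  Q = [1, 2] / [3] / [4] / [5]
Final shape: (2, 1, 1, 1).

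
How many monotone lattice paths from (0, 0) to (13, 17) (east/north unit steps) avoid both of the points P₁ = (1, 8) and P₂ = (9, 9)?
Number of paths = 93087675

Inclusion–exclusion. Total paths: C(30, 13) = 119759850. Through P₁: C(9, 1)·C(21, 12) = 2645370. Through P₂: C(18, 9)·C(12, 4) = 24066900. Since P₁ is strictly southwest of P₂, a monotone path through both must visit P₁ then P₂; paths through both = C(9, 1)·C(9, 8)·C(12, 4) = 40095. Avoid both = 119759850 − 2645370 − 24066900 + 40095 = 93087675.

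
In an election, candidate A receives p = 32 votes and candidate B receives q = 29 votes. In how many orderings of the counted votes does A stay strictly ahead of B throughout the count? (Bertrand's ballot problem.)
Strict-lead orderings = 10729649537134605

Total orderings of the 61 votes with 32 for A: C(61, 32) = 218169540588403635. By the Bertrand ballot formula (Cycle Lemma / reflection principle), the number of orderings in which A is strictly ahead of B throughout is (p − q)/(p + q) · C(p + q, p) = (32 − 29)/(32 + 29) · 218169540588403635 = 10729649537134605.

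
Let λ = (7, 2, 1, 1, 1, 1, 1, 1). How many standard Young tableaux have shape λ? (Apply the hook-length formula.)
# SYT of shape (7, 2, 1, 1, 1, 1, 1, 1) = 19305

Hook-length formula: f^λ = n! / Π hook(c), product over all cells c of the Young diagram. For λ = (7, 2, 1, 1, 1, 1, 1, 1), n = 15 boxes. Hook lengths by row (left-to-right, top-to-bottom): [14, 7, 5, 4, 3, 2, 1]; [8, 1]; [6]; [5]; [4]; [3]; [2]; [1]. Product of hooks = 67737600. So f^λ = 15! / 67737600 = 1307674368000 / 67737600 = 19305.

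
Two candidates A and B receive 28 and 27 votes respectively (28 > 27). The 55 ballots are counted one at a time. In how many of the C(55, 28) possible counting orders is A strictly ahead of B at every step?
Strict-lead orderings = 69533550916004

Total orderings of the 55 votes with 28 for A: C(55, 28) = 3824345300380220. By the Bertrand ballot formula (Cycle Lemma / reflection principle), the number of orderings in which A is strictly ahead of B throughout is (p − q)/(p + q) · C(p + q, p) = (28 − 27)/(28 + 27) · 3824345300380220 = 69533550916004.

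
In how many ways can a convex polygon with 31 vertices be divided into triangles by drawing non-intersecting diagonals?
C_29 = 1002242216651368

These polygon triangulations are counted by the Catalan number C_n = (1/(n + 1)) · C(2n, n). For n = 29: C_29 = (1/30) · C(58, 29) = 30067266499541040/30 = 1002242216651368.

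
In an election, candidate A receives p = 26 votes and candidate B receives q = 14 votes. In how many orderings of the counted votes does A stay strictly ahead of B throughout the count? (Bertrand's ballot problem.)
Strict-lead orderings = 6962078952

Total orderings of the 40 votes with 26 for A: C(40, 26) = 23206929840. By the Bertrand ballot formula (Cycle Lemma / reflection principle), the number of orderings in which A is strictly ahead of B throughout is (p − q)/(p + q) · C(p + q, p) = (26 − 14)/(26 + 14) · 23206929840 = 6962078952.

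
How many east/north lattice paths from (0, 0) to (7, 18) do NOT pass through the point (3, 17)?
Number of paths = 475000

Total paths from (0, 0) to (7, 18): C(25, 7) = 480700. Paths through (3, 17): (paths (0, 0) → (3, 17)) × (paths (3, 17) → (7, 18)) = C(20, 3) · C(5, 4) = 1140 · 5 = 5700. Avoidance count = 480700 − 5700 = 475000.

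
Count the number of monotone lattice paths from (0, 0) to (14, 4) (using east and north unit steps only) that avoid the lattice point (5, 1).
Number of paths = 1740

Total paths from (0, 0) to (14, 4): C(18, 14) = 3060. Paths through (5, 1): (paths (0, 0) → (5, 1)) × (paths (5, 1) → (14, 4)) = C(6, 5) · C(12, 9) = 6 · 220 = 1320. Avoidance count = 3060 − 1320 = 1740.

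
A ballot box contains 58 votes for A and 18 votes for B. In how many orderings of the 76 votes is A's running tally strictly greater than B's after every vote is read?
Strict-lead orderings = 65941543390318000

Total orderings of the 76 votes with 58 for A: C(76, 58) = 125288932441604200. By the Bertrand ballot formula (Cycle Lemma / reflection principle), the number of orderings in which A is strictly ahead of B throughout is (p − q)/(p + q) · C(p + q, p) = (58 − 18)/(58 + 18) · 125288932441604200 = 65941543390318000.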